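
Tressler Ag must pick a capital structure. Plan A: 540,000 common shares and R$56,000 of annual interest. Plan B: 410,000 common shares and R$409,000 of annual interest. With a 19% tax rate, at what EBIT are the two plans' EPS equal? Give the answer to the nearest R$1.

R$1,522,308

At indifference, (EBIT − 56,000)(1 − t)/540,000 = (EBIT − 409,000)(1 − t)/410,000.
The (1 − t) factor cancels: (EBIT − 56,000) × 410,000 = (EBIT − 409,000) × 540,000.
EBIT × (540,000 − 410,000) = 409,000 × 540,000 − 56,000 × 410,000 = 197,900,000,000, so EBIT = 197,900,000,000 ÷ 130,000 = 1,522,307.69.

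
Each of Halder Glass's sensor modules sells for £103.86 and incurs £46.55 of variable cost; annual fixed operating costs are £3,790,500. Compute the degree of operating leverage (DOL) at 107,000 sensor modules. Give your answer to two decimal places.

2.62

At 107,000 units, contribution = 107,000 × £57.31 = £6,132,170.00.
Subtracting fixed costs: EBIT = £6,132,170.00 − £3,790,500 = £2,341,670.00.
Degree of operating leverage = £6,132,170.00 / £2,341,670.00 = 2.6187.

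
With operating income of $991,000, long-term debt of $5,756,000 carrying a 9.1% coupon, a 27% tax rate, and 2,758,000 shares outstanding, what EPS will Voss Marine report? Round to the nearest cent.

$0.12

Pre-tax income = $991,000 − $523,796.00 = $467,204.00.
Net income = $467,204.00 × (1 − 0.27) = $341,058.92.
EPS = $341,058.92 ÷ 2,758,000 = $0.12.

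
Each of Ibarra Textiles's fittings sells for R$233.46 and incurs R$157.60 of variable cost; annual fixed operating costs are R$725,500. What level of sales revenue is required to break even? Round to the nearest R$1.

Contribution margin per unit = R$233.46 − R$157.60 = R$75.86, a CM ratio of R$75.86 ÷ R$233.46 = 0.3249.
Break-even sales = FC ÷ CM ratio = R$725,500 × R$233.46 / R$75.86 = R$2,232,734.

R$2,232,734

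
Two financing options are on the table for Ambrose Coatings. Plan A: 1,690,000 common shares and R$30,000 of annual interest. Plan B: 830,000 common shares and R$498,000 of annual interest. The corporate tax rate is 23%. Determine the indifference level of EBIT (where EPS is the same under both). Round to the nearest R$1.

R$949,674

Set EPS_A = EPS_B: (EBIT − R$30,000)(1 − 0.23) ÷ 1,690,000 = (EBIT − R$498,000)(1 − 0.23) ÷ 830,000.
The (1 − t) factor cancels: (EBIT − 30,000) × 830,000 = (EBIT − 498,000) × 1,690,000.
EBIT × (1,690,000 − 830,000) = 498,000 × 1,690,000 − 30,000 × 830,000 = 816,720,000,000, so EBIT = 816,720,000,000 ÷ 860,000 = 949,674.42.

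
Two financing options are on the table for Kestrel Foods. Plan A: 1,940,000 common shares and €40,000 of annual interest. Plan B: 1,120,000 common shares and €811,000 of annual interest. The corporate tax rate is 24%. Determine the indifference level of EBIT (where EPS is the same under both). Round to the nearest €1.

€1,864,073

Set EPS_A = EPS_B: (EBIT − €40,000)(1 − 0.24) ÷ 1,940,000 = (EBIT − €811,000)(1 − 0.24) ÷ 1,120,000.
The (1 − t) factor cancels: (EBIT − 40,000) × 1,120,000 = (EBIT − 811,000) × 1,940,000.
Solving, EBIT = (811,000·1,940,000 − 40,000·1,120,000) / (1,940,000 − 1,120,000) = 1,528,540,000,000 / 820,000 = 1,864,073.17.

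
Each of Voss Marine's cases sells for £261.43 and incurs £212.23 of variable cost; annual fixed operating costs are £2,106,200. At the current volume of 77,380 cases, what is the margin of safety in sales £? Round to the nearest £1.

£9,037,911

Contribution margin per unit = £261.43 − £212.23 = £49.20. Break-even units = £2,106,200 ÷ £49.20 = 42,808.94; break-even revenue = 42,808.94 × £261.43 = £11,191,541.99.
Current sales = 77,380 × £261.43 = £20,229,453.40.
Margin of safety = £20,229,453.40 − £11,191,541.99 = £9,037,911.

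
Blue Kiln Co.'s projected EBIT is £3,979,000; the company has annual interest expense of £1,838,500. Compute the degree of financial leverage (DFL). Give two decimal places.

1.86

Interest = £1,838,500.00.
Degree of financial leverage = EBIT / (EBIT − interest) = £3,979,000 / £2,140,500.00 = 1.8589.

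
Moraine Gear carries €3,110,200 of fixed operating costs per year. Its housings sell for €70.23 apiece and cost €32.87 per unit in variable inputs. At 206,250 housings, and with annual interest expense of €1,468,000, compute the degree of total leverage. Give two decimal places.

Contribution at this volume is 206,250 × €37.36 = €7,705,500.00.
Operating income = contribution − fixed costs = €7,705,500.00 − €3,110,200 = €4,595,300.00. Interest = €1,468,000.00.
DOL = €7,705,500.00 ÷ €4,595,300.00 = 1.6768; DFL = €4,595,300.00 ÷ €3,127,300.00 = 1.4694.
DCL = DOL × DFL = 1.6768 × 1.4694 = 2.4639.

2.46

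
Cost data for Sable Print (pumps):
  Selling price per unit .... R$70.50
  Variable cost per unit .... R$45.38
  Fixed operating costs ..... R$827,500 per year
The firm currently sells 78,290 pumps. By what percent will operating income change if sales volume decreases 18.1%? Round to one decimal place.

-31.2%

At 78,290 units, contribution = 78,290 × R$25.12 = R$1,966,644.80.
Subtracting fixed costs: EBIT = R$1,966,644.80 − R$827,500 = R$1,139,144.80.
Degree of operating leverage = R$1,966,644.80 / R$1,139,144.80 = 1.7264.
Operating income changes by 1.7264 × -18.1% = -31.2%.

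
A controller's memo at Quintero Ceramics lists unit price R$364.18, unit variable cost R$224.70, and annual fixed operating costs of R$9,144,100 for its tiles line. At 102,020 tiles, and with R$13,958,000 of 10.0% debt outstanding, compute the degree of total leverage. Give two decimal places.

3.86

Total contribution margin = 102,020 × R$139.48 = R$14,229,749.60.
Operating income = contribution − fixed costs = R$14,229,749.60 − R$9,144,100 = R$5,085,649.60. Interest = R$1,395,800.00, so EBIT − I = R$3,689,849.60.
DCL = contribution ÷ (EBIT − I) = R$14,229,749.60 ÷ R$3,689,849.60 = 3.8565.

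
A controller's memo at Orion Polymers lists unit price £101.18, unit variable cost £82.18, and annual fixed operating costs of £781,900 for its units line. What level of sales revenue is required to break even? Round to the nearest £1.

CM per unit = £101.18 − £82.18 = £19.00; CM ratio = £19.00 / £101.18 = 0.1878.
Break-even revenue = fixed costs × price ÷ CM = £781,900 × £101.18 ÷ £19.00 = £4,163,823.

£4,163,823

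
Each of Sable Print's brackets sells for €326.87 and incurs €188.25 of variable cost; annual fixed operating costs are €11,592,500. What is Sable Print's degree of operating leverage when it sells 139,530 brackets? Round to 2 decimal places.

2.50

Total contribution margin = 139,530 × €138.62 = €19,341,648.60.
EBIT = €19,341,648.60 − €11,592,500 = €7,749,148.60.
DOL = contribution ÷ EBIT = €19,341,648.60 ÷ €7,749,148.60 = 2.4960.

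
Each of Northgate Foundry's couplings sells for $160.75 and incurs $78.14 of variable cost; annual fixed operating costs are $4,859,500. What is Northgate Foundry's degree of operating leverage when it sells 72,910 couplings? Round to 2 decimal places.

5.18

Contribution at this volume is 72,910 × $82.61 = $6,023,095.10.
Subtracting fixed costs: EBIT = $6,023,095.10 − $4,859,500 = $1,163,595.10.
So DOL = total CM / EBIT = $6,023,095.10 / $1,163,595.10 = 5.1763.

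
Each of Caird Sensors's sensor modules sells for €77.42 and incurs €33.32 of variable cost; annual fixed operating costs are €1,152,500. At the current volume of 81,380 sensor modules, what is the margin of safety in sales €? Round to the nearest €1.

€4,277,162

Unit CM = price − variable cost = €77.42 − €33.32 = €44.10. Break-even units = €1,152,500 ÷ €44.10 = 26,133.79; break-even revenue = 26,133.79 × €77.42 = €2,023,277.78.
Current sales = 81,380 × €77.42 = €6,300,439.60.
Margin of safety = €6,300,439.60 − €2,023,277.78 = €4,277,162.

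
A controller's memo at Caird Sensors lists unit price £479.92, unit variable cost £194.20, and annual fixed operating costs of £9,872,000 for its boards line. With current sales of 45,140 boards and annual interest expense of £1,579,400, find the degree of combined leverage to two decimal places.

Contribution at this volume is 45,140 × £285.72 = £12,897,400.80.
Operating income = contribution − fixed costs = £12,897,400.80 − £9,872,000 = £3,025,400.80. Interest = £1,579,400.00.
DOL = £12,897,400.80 ÷ £3,025,400.80 = 4.2630; DFL = £3,025,400.80 ÷ £1,446,000.80 = 2.0923.
DCL = DOL × DFL = 4.2630 × 2.0923 = 8.9195.

8.92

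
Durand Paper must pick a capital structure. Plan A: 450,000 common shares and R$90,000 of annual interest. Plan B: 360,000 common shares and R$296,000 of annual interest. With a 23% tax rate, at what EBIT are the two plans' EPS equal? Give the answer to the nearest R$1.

At indifference, (EBIT − 90,000)(1 − t)/450,000 = (EBIT − 296,000)(1 − t)/360,000.
Cancelling (1 − t) and cross-multiplying: 360,000·(EBIT − 90,000) = 450,000·(EBIT − 296,000).
EBIT × (450,000 − 360,000) = 296,000 × 450,000 − 90,000 × 360,000 = 100,800,000,000, so EBIT = 100,800,000,000 ÷ 90,000 = 1,120,000.00.

R$1,120,000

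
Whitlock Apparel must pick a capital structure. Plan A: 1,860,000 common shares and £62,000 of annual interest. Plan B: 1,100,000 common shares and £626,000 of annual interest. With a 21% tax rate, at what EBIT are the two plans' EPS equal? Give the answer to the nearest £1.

£1,442,316

Set EPS_A = EPS_B: (EBIT − £62,000)(1 − 0.21) ÷ 1,860,000 = (EBIT − £626,000)(1 − 0.21) ÷ 1,100,000.
The (1 − t) factor cancels: (EBIT − 62,000) × 1,100,000 = (EBIT − 626,000) × 1,860,000.
Solving, EBIT = (626,000·1,860,000 − 62,000·1,100,000) / (1,860,000 − 1,100,000) = 1,096,160,000,000 / 760,000 = 1,442,315.79.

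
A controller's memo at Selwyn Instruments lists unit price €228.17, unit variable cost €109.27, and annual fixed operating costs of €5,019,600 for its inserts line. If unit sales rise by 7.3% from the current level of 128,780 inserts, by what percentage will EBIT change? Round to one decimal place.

At 128,780 units, contribution = 128,780 × €118.90 = €15,311,942.00.
EBIT = €15,311,942.00 − €5,019,600 = €10,292,342.00.
Degree of operating leverage = €15,311,942.00 / €10,292,342.00 = 1.4877.
%ΔEBIT = DOL × %ΔSales = 1.4877 × +7.3% = +10.9%.

+10.9%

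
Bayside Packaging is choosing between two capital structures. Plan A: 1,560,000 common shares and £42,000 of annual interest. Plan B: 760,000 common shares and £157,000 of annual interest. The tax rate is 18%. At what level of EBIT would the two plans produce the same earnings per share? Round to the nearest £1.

At indifference, (EBIT − 42,000)(1 − t)/1,560,000 = (EBIT − 157,000)(1 − t)/760,000.
Cancelling (1 − t) and cross-multiplying: 760,000·(EBIT − 42,000) = 1,560,000·(EBIT − 157,000).
Solving, EBIT = (157,000·1,560,000 − 42,000·760,000) / (1,560,000 − 760,000) = 213,000,000,000 / 800,000 = 266,250.00.

£266,250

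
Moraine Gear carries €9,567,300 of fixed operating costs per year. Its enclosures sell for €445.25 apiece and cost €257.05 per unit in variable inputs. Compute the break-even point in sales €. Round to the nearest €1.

€22,634,646

Contribution margin per unit = €445.25 − €257.05 = €188.20, a CM ratio of €188.20 ÷ €445.25 = 0.4227.
Break-even sales = FC ÷ CM ratio = €9,567,300 × €445.25 / €188.20 = €22,634,646.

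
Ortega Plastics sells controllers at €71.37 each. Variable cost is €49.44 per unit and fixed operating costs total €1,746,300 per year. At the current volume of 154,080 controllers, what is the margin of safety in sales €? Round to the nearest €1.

Unit CM = price − variable cost = €71.37 − €49.44 = €21.93. Break-even units = €1,746,300 ÷ €21.93 = 79,630.64; break-even revenue = 79,630.64 × €71.37 = €5,683,238.99.
Actual sales revenue = 154,080 × €71.37 = €10,996,689.60.
Margin of safety = €10,996,689.60 − €5,683,238.99 = €5,313,451.

€5,313,451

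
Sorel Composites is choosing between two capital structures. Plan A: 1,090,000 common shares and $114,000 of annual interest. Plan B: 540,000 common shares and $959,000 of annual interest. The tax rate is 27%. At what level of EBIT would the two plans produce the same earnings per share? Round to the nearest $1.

$1,788,636

At indifference, (EBIT − 114,000)(1 − t)/1,090,000 = (EBIT − 959,000)(1 − t)/540,000.
The (1 − t) factor cancels: (EBIT − 114,000) × 540,000 = (EBIT − 959,000) × 1,090,000.
EBIT × (1,090,000 − 540,000) = 959,000 × 1,090,000 − 114,000 × 540,000 = 983,750,000,000, so EBIT = 983,750,000,000 ÷ 550,000 = 1,788,636.36.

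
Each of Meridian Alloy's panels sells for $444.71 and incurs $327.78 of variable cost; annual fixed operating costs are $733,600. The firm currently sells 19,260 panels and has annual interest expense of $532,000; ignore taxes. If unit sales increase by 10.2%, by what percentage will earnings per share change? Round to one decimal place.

+23.3%

Total contribution margin = 19,260 × $116.93 = $2,252,071.80.
Operating income = contribution − fixed costs = $2,252,071.80 − $733,600 = $1,518,471.80.
After interest of $532,000.00, pre-tax earnings = $986,471.80.
Degree of combined leverage = contribution ÷ (EBIT − I) = $2,252,071.80 ÷ $986,471.80 = 2.2830.
EPS therefore changes by 2.2830 × (+10.2%) = +23.3%.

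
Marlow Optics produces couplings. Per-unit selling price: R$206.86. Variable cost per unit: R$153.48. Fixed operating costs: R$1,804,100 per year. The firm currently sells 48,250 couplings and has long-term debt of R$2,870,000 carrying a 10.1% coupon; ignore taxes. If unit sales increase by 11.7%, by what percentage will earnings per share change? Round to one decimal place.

+62.6%

At 48,250 units, contribution = 48,250 × R$53.38 = R$2,575,585.00.
EBIT = R$2,575,585.00 − R$1,804,100 = R$771,485.00.
After interest of R$289,870.00, pre-tax earnings = R$481,615.00.
DCL = total CM / (EBIT − I) = R$2,575,585.00 / R$481,615.00 = 5.3478.
%ΔEPS = DCL × %ΔSales = 5.3478 × +11.7% = +62.6%.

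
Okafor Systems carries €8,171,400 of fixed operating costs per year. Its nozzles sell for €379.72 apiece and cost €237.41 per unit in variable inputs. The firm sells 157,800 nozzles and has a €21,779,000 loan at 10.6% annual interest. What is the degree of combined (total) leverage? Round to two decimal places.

Total contribution margin = 157,800 × €142.31 = €22,456,518.00.
EBIT = €22,456,518.00 − €8,171,400 = €14,285,118.00. Interest = €2,308,574.00, so EBIT − I = €11,976,544.00.
DCL = contribution ÷ (EBIT − I) = €22,456,518.00 ÷ €11,976,544.00 = 1.8750.

1.88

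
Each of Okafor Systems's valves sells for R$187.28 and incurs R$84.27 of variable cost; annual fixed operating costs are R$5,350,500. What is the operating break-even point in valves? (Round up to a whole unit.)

51,942 valves

Contribution margin per unit = R$187.28 − R$84.27 = R$103.01.
Break-even Q = R$5,350,500 / R$103.01 = 51,941.56 → 51,942 valves.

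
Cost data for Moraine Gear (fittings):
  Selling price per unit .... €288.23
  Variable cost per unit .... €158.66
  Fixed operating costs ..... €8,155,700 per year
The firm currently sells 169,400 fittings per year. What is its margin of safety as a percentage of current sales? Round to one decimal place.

Contribution margin per unit = €288.23 − €158.66 = €129.57. Break-even units = €8,155,700 ÷ €129.57 = 62,944.35; break-even revenue = 62,944.35 × €288.23 = €18,142,451.27.
Current sales = 169,400 × €288.23 = €48,826,162.00.
Margin of safety = (€48,826,162.00 − €18,142,451.27) ÷ €48,826,162.00 = 62.8%.

62.8%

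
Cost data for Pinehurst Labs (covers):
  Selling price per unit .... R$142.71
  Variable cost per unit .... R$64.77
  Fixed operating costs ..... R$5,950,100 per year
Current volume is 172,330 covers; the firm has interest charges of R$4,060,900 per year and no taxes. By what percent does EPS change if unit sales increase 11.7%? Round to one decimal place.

At 172,330 units, contribution = 172,330 × R$77.94 = R$13,431,400.20.
Subtracting fixed costs: EBIT = R$13,431,400.20 − R$5,950,100 = R$7,481,300.20.
Interest = R$4,060,900.00, so EBIT − I = R$3,420,400.20.
Degree of combined leverage = contribution ÷ (EBIT − I) = R$13,431,400.20 ÷ R$3,420,400.20 = 3.9269.
%ΔEPS = DCL × %ΔSales = 3.9269 × +11.7% = +45.9%.

+45.9%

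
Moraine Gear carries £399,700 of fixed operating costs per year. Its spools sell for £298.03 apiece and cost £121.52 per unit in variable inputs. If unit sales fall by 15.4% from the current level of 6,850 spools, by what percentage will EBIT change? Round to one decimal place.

Contribution at this volume is 6,850 × £176.51 = £1,209,093.50.
Operating income = contribution − fixed costs = £1,209,093.50 − £399,700 = £809,393.50.
DOL = contribution ÷ EBIT = £1,209,093.50 ÷ £809,393.50 = 1.4938.
Operating income changes by 1.4938 × -15.4% = -23.0%.

-23.0%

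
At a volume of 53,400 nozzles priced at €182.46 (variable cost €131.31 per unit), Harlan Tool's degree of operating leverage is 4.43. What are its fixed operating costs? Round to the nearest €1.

At 53,400 units, contribution = 53,400 × €51.15 = €2,731,410.00.
DOL = contribution / EBIT, so EBIT = €2,731,410.00 / 4.43 = €616,571.11.
And FC = contribution − EBIT = €2,731,410.00 − €616,571.11 = €2,114,839.

€2,114,839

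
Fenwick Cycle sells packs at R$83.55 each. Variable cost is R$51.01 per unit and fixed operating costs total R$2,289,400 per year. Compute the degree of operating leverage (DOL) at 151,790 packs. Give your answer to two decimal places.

At 151,790 units, contribution = 151,790 × R$32.54 = R$4,939,246.60.
Operating income = contribution − fixed costs = R$4,939,246.60 − R$2,289,400 = R$2,649,846.60.
So DOL = total CM / EBIT = R$4,939,246.60 / R$2,649,846.60 = 1.8640.

1.86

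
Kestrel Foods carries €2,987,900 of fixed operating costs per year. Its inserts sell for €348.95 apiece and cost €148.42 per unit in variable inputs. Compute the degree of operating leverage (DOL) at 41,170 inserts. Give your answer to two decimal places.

Total contribution margin = 41,170 × €200.53 = €8,255,820.10.
Operating income = contribution − fixed costs = €8,255,820.10 − €2,987,900 = €5,267,920.10.
Degree of operating leverage = €8,255,820.10 / €5,267,920.10 = 1.5672.

1.57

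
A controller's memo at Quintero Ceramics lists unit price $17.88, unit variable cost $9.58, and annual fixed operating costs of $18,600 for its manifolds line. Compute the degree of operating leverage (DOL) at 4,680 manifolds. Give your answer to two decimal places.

At 4,680 units, contribution = 4,680 × $8.30 = $38,844.00.
Operating income = contribution − fixed costs = $38,844.00 − $18,600 = $20,244.00.
DOL = contribution ÷ EBIT = $38,844.00 ÷ $20,244.00 = 1.9188.

1.92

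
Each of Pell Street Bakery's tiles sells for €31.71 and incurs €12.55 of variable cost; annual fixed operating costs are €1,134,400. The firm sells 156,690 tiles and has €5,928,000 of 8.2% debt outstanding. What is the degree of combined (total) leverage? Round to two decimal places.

Total contribution margin = 156,690 × €19.16 = €3,002,180.40.
Operating income = contribution − fixed costs = €3,002,180.40 − €1,134,400 = €1,867,780.40. Interest = €486,096.00, so EBIT − I = €1,381,684.40.
Degree of total leverage = total CM / (EBIT − interest) = €3,002,180.40 / €1,381,684.40 = 2.1728.

2.17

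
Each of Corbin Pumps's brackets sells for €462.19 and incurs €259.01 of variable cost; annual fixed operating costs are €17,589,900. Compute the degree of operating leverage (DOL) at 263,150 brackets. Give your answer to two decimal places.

1.49

Contribution at this volume is 263,150 × €203.18 = €53,466,817.00.
EBIT = €53,466,817.00 − €17,589,900 = €35,876,917.00.
So DOL = total CM / EBIT = €53,466,817.00 / €35,876,917.00 = 1.4903.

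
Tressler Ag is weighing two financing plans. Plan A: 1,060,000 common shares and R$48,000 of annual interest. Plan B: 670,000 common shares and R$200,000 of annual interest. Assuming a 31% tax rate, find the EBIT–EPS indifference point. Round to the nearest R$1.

R$461,128

At indifference, (EBIT − 48,000)(1 − t)/1,060,000 = (EBIT − 200,000)(1 − t)/670,000.
Cancelling (1 − t) and cross-multiplying: 670,000·(EBIT − 48,000) = 1,060,000·(EBIT − 200,000).
EBIT × (1,060,000 − 670,000) = 200,000 × 1,060,000 − 48,000 × 670,000 = 179,840,000,000, so EBIT = 179,840,000,000 ÷ 390,000 = 461,128.21.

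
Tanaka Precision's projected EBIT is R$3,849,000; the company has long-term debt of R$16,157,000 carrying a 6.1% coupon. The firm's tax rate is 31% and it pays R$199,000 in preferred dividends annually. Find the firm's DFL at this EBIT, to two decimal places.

Interest = R$985,577.00.
Pre-tax preferred-dividend burden = R$199,000 ÷ (1 − 0.31) = R$288,405.80.
DFL = EBIT ÷ [EBIT − I − D_p/(1−t)] = R$3,849,000 ÷ [R$3,849,000 − R$985,577.00 − R$288,405.80] = R$3,849,000 ÷ R$2,575,017.20 = 1.4947.

1.49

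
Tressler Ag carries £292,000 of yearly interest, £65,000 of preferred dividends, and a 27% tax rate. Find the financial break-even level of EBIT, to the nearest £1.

£381,041

Grossing the preferred dividend up to pre-tax terms: £65,000 / (1 − 0.27) = £89,041.10.
EPS = 0 when EBIT covers interest plus the pre-tax preferred burden: £292,000 + £89,041.10 = £381,041.10.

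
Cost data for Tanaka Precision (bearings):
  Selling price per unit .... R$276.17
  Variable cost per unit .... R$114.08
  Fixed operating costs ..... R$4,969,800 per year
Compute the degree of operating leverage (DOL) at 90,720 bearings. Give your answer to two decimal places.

1.51

Contribution at this volume is 90,720 × R$162.09 = R$14,704,804.80.
Operating income = contribution − fixed costs = R$14,704,804.80 − R$4,969,800 = R$9,735,004.80.
DOL = contribution ÷ EBIT = R$14,704,804.80 ÷ R$9,735,004.80 = 1.5105.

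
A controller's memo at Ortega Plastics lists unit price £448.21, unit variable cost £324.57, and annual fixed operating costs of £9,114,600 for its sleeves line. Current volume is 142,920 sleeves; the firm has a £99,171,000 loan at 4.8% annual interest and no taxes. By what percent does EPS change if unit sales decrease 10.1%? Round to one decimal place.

-47.0%

Contribution at this volume is 142,920 × £123.64 = £17,670,628.80.
Operating income = contribution − fixed costs = £17,670,628.80 − £9,114,600 = £8,556,028.80.
After interest of £4,760,208.00, pre-tax earnings = £3,795,820.80.
Degree of combined leverage = contribution ÷ (EBIT − I) = £17,670,628.80 ÷ £3,795,820.80 = 4.6553.
EPS therefore changes by 4.6553 × (-10.1%) = -47.0%.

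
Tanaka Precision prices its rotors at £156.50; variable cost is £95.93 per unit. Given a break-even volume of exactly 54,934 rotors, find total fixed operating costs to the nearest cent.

£3,327,352.38

Each unit contributes £156.50 − £95.93 = £60.57.
Since BE = FC / CM, FC = 54,934 × £60.57 = £3,327,352.38.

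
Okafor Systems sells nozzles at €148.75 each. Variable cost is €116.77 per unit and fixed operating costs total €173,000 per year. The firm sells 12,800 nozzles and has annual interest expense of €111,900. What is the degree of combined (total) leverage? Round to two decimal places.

Total contribution margin = 12,800 × €31.98 = €409,344.00.
Subtracting fixed costs: EBIT = €409,344.00 − €173,000 = €236,344.00. Interest = €111,900.00.
DOL = €409,344.00 ÷ €236,344.00 = 1.7320; DFL = €236,344.00 ÷ €124,444.00 = 1.8992.
DCL = DOL × DFL = 1.7320 × 1.8992 = 3.2894.

3.29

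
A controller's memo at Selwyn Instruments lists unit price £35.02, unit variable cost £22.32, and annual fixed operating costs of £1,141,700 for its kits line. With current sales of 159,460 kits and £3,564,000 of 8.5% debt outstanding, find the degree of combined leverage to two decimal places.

Contribution at this volume is 159,460 × £12.70 = £2,025,142.00.
EBIT = £2,025,142.00 − £1,141,700 = £883,442.00. Interest = £302,940.00.
DOL = £2,025,142.00 ÷ £883,442.00 = 2.2923; DFL = £883,442.00 ÷ £580,502.00 = 1.5219.
DCL = DOL × DFL = 2.2923 × 1.5219 = 3.4887.

3.49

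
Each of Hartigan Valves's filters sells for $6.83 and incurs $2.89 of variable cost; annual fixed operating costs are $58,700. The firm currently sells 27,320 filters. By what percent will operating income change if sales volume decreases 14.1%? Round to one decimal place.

-31.0%

Total contribution margin = 27,320 × $3.94 = $107,640.80.
Subtracting fixed costs: EBIT = $107,640.80 − $58,700 = $48,940.80.
So DOL = total CM / EBIT = $107,640.80 / $48,940.80 = 2.1994.
%ΔEBIT = DOL × %ΔSales = 2.1994 × -14.1% = -31.0%.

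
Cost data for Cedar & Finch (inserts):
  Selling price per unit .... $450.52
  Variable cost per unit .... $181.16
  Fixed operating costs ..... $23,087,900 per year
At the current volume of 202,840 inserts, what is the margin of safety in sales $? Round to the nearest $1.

$52,767,644

Unit CM = price − variable cost = $450.52 − $181.16 = $269.36. Break-even units = $23,087,900 ÷ $269.36 = 85,713.91; break-even revenue = 85,713.91 × $450.52 = $38,615,832.74.
Current sales = 202,840 × $450.52 = $91,383,476.80.
Margin of safety = $91,383,476.80 − $38,615,832.74 = $52,767,644.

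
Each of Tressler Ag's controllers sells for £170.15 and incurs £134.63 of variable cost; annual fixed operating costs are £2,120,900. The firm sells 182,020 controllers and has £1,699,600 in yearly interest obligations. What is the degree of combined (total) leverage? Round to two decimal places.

At 182,020 units, contribution = 182,020 × £35.52 = £6,465,350.40.
Subtracting fixed costs: EBIT = £6,465,350.40 − £2,120,900 = £4,344,450.40. Interest = £1,699,600.00.
DOL = £6,465,350.40 ÷ £4,344,450.40 = 1.4882; DFL = £4,344,450.40 ÷ £2,644,850.40 = 1.6426.
Combined leverage = 1.4882 × 1.6426 = 2.4445.

2.44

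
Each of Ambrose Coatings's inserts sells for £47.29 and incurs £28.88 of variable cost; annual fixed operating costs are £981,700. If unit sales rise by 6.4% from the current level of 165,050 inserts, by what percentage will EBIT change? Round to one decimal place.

At 165,050 units, contribution = 165,050 × £18.41 = £3,038,570.50.
Operating income = contribution − fixed costs = £3,038,570.50 − £981,700 = £2,056,870.50.
DOL = contribution ÷ EBIT = £3,038,570.50 ÷ £2,056,870.50 = 1.4773.
So EBIT moves 1.4773 × (+6.4%) = +9.5%.

+9.5%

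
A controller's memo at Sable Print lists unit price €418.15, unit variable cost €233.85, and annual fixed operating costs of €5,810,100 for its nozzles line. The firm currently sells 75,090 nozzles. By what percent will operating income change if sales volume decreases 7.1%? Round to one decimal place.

Total contribution margin = 75,090 × €184.30 = €13,839,087.00.
Operating income = contribution − fixed costs = €13,839,087.00 − €5,810,100 = €8,028,987.00.
So DOL = total CM / EBIT = €13,839,087.00 / €8,028,987.00 = 1.7236.
Operating income changes by 1.7236 × -7.1% = -12.2%.

-12.2%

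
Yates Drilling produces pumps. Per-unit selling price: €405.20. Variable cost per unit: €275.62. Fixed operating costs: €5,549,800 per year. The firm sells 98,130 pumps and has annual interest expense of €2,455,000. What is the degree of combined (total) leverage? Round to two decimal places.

Contribution at this volume is 98,130 × €129.58 = €12,715,685.40.
Operating income = contribution − fixed costs = €12,715,685.40 − €5,549,800 = €7,165,885.40. Interest = €2,455,000.00, so EBIT − I = €4,710,885.40.
DCL = contribution ÷ (EBIT − I) = €12,715,685.40 ÷ €4,710,885.40 = 2.6992.

2.70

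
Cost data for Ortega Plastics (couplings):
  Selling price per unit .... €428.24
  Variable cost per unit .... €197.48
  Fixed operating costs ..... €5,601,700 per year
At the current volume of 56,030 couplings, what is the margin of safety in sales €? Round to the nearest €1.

€13,598,759

Contribution margin per unit = €428.24 − €197.48 = €230.76. Break-even units = €5,601,700 ÷ €230.76 = 24,275.00; break-even revenue = 24,275.00 × €428.24 = €10,395,527.86.
Current sales = 56,030 × €428.24 = €23,994,287.20.
Margin of safety = €23,994,287.20 − €10,395,527.86 = €13,598,759.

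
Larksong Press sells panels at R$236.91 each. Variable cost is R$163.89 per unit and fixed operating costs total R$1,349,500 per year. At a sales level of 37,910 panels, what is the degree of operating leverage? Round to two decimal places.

1.95

At 37,910 units, contribution = 37,910 × R$73.02 = R$2,768,188.20.
Subtracting fixed costs: EBIT = R$2,768,188.20 − R$1,349,500 = R$1,418,688.20.
So DOL = total CM / EBIT = R$2,768,188.20 / R$1,418,688.20 = 1.9512.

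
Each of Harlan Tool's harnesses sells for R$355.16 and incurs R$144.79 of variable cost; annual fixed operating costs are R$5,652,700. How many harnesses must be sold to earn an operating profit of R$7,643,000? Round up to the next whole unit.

Contribution margin per unit = R$355.16 − R$144.79 = R$210.37.
Need Q such that Q × R$210.37 − R$5,652,700 = R$7,643,000, i.e. Q = R$13,295,700 / R$210.37 = 63,201.50 → 63,202.

63,202 harnesses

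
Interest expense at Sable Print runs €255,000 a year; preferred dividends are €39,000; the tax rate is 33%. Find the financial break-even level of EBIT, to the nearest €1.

€313,209

Grossing the preferred dividend up to pre-tax terms: €39,000 / (1 − 0.33) = €58,208.96.
Financial break-even EBIT = interest + D_p ÷ (1 − t) = €255,000 + €58,208.96 = €313,208.96.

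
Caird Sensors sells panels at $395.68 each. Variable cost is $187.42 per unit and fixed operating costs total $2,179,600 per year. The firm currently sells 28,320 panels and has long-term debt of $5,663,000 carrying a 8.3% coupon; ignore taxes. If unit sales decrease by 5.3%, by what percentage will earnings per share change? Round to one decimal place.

-9.6%

Total contribution margin = 28,320 × $208.26 = $5,897,923.20.
Operating income = contribution − fixed costs = $5,897,923.20 − $2,179,600 = $3,718,323.20.
After interest of $470,029.00, pre-tax earnings = $3,248,294.20.
DCL = total CM / (EBIT − I) = $5,897,923.20 / $3,248,294.20 = 1.8157.
EPS therefore changes by 1.8157 × (-5.3%) = -9.6%.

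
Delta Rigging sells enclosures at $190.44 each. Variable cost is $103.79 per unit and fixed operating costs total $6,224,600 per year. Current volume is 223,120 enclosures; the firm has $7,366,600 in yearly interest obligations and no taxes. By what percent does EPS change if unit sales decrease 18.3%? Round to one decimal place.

-61.6%

Contribution at this volume is 223,120 × $86.65 = $19,333,348.00.
Operating income = contribution − fixed costs = $19,333,348.00 − $6,224,600 = $13,108,748.00.
After interest of $7,366,600.00, pre-tax earnings = $5,742,148.00.
DCL = total CM / (EBIT − I) = $19,333,348.00 / $5,742,148.00 = 3.3669.
%ΔEPS = DCL × %ΔSales = 3.3669 × -18.3% = -61.6%.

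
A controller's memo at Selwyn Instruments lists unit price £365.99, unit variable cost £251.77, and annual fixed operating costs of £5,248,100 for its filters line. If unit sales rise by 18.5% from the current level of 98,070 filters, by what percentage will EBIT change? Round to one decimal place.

Total contribution margin = 98,070 × £114.22 = £11,201,555.40.
EBIT = £11,201,555.40 − £5,248,100 = £5,953,455.40.
Degree of operating leverage = £11,201,555.40 / £5,953,455.40 = 1.8815.
%ΔEBIT = DOL × %ΔSales = 1.8815 × +18.5% = +34.8%.

+34.8%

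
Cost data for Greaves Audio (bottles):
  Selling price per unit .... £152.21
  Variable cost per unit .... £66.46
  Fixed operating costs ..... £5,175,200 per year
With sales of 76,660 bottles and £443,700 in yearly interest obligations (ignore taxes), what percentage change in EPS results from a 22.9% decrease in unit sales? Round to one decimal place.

-157.7%

Contribution at this volume is 76,660 × £85.75 = £6,573,595.00.
EBIT = £6,573,595.00 − £5,175,200 = £1,398,395.00.
Interest = £443,700.00, so EBIT − I = £954,695.00.
Degree of combined leverage = contribution ÷ (EBIT − I) = £6,573,595.00 ÷ £954,695.00 = 6.8855.
EPS therefore changes by 6.8855 × (-22.9%) = -157.7%.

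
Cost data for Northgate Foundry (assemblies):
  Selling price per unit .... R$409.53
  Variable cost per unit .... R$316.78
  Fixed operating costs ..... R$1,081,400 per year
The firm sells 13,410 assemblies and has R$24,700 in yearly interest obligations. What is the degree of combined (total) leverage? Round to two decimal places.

9.03

At 13,410 units, contribution = 13,410 × R$92.75 = R$1,243,777.50.
Operating income = contribution − fixed costs = R$1,243,777.50 − R$1,081,400 = R$162,377.50. Interest = R$24,700.00, so EBIT − I = R$137,677.50.
Degree of total leverage = total CM / (EBIT − interest) = R$1,243,777.50 / R$137,677.50 = 9.0340.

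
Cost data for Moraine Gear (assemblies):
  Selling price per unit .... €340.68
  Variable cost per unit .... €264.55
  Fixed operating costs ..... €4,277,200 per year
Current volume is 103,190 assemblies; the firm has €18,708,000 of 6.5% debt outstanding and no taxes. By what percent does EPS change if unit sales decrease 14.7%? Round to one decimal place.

Total contribution margin = 103,190 × €76.13 = €7,855,854.70.
Operating income = contribution − fixed costs = €7,855,854.70 − €4,277,200 = €3,578,654.70.
Interest = €1,216,020.00, so EBIT − I = €2,362,634.70.
Degree of combined leverage = contribution ÷ (EBIT − I) = €7,855,854.70 ÷ €2,362,634.70 = 3.3250.
%ΔEPS = DCL × %ΔSales = 3.3250 × -14.7% = -48.9%.

-48.9%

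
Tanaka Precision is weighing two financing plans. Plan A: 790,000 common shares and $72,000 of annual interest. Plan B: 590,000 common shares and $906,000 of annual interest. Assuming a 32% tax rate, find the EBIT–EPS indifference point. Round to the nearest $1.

$3,366,300

At indifference, (EBIT − 72,000)(1 − t)/790,000 = (EBIT − 906,000)(1 − t)/590,000.
Cancelling (1 − t) and cross-multiplying: 590,000·(EBIT − 72,000) = 790,000·(EBIT − 906,000).
Solving, EBIT = (906,000·790,000 − 72,000·590,000) / (790,000 − 590,000) = 673,260,000,000 / 200,000 = 3,366,300.00.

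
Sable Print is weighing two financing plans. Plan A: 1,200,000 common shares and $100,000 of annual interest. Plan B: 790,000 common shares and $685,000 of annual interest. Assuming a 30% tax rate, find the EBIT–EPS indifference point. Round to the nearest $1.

At indifference, (EBIT − 100,000)(1 − t)/1,200,000 = (EBIT − 685,000)(1 − t)/790,000.
Cancelling (1 − t) and cross-multiplying: 790,000·(EBIT − 100,000) = 1,200,000·(EBIT − 685,000).
Solving, EBIT = (685,000·1,200,000 − 100,000·790,000) / (1,200,000 − 790,000) = 743,000,000,000 / 410,000 = 1,812,195.12.

$1,812,195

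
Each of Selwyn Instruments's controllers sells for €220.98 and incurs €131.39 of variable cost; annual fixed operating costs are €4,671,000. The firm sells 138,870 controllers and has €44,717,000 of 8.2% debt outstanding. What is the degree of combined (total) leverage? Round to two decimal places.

3.03

Total contribution margin = 138,870 × €89.59 = €12,441,363.30.
Operating income = contribution − fixed costs = €12,441,363.30 − €4,671,000 = €7,770,363.30. Interest = €3,666,794.00, so EBIT − I = €4,103,569.30.
DCL = contribution ÷ (EBIT − I) = €12,441,363.30 ÷ €4,103,569.30 = 3.0318.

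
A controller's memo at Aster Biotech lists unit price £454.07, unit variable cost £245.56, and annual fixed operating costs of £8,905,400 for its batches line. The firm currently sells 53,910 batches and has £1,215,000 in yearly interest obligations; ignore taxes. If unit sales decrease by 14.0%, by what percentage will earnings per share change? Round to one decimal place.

Contribution at this volume is 53,910 × £208.51 = £11,240,774.10.
EBIT = £11,240,774.10 − £8,905,400 = £2,335,374.10.
After interest of £1,215,000.00, pre-tax earnings = £1,120,374.10.
Degree of combined leverage = contribution ÷ (EBIT − I) = £11,240,774.10 ÷ £1,120,374.10 = 10.0331.
%ΔEPS = DCL × %ΔSales = 10.0331 × -14.0% = -140.5%.

-140.5%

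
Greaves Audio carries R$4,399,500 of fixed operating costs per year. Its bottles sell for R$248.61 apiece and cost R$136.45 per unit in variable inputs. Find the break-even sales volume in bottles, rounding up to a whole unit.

Contribution margin per unit = R$248.61 − R$136.45 = R$112.16.
Break-even volume = fixed costs ÷ CM per unit = R$4,399,500 ÷ R$112.16 = 39,225.21, so 39,226 bottles.

39,226 bottles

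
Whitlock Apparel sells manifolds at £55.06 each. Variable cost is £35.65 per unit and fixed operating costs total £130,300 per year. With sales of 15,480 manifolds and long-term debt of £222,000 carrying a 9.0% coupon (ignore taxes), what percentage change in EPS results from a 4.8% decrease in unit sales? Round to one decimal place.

Total contribution margin = 15,480 × £19.41 = £300,466.80.
Operating income = contribution − fixed costs = £300,466.80 − £130,300 = £170,166.80.
Interest = £19,980.00, so EBIT − I = £150,186.80.
Degree of combined leverage = contribution ÷ (EBIT − I) = £300,466.80 ÷ £150,186.80 = 2.0006.
EPS therefore changes by 2.0006 × (-4.8%) = -9.6%.

-9.6%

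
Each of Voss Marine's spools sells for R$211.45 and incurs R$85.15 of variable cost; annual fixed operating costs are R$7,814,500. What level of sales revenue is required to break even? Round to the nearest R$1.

CM per unit = R$211.45 − R$85.15 = R$126.30; CM ratio = R$126.30 / R$211.45 = 0.5973.
Break-even sales = FC ÷ CM ratio = R$7,814,500 × R$211.45 / R$126.30 = R$13,082,946.

R$13,082,946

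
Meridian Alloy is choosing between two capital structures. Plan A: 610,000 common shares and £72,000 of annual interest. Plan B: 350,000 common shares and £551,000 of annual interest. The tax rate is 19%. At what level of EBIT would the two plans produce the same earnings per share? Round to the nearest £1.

Set EPS_A = EPS_B: (EBIT − £72,000)(1 − 0.19) ÷ 610,000 = (EBIT − £551,000)(1 − 0.19) ÷ 350,000.
The (1 − t) factor cancels: (EBIT − 72,000) × 350,000 = (EBIT − 551,000) × 610,000.
Solving, EBIT = (551,000·610,000 − 72,000·350,000) / (610,000 − 350,000) = 310,910,000,000 / 260,000 = 1,195,807.69.

£1,195,808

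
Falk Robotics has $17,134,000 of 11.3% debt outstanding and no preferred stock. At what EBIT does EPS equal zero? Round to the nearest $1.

$1,936,142

Annual interest = 11.3% × $17,134,000 = $1,936,142.00.
With no preferred dividends, EPS = 0 when EBIT exactly covers interest, so the financial break-even EBIT is $1,936,142.00.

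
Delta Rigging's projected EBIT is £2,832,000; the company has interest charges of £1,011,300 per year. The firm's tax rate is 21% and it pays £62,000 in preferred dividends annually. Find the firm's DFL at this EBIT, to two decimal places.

Interest = £1,011,300.00.
Preferred dividends grossed up pre-tax: £62,000 / (1 − 0.21) = £78,481.01.
DFL = EBIT ÷ [EBIT − I − D_p/(1−t)] = £2,832,000 ÷ [£2,832,000 − £1,011,300.00 − £78,481.01] = £2,832,000 ÷ £1,742,218.99 = 1.6255.

1.63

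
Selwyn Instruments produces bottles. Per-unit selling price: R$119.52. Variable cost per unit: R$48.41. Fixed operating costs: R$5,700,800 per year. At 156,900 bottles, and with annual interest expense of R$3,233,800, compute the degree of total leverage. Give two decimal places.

At 156,900 units, contribution = 156,900 × R$71.11 = R$11,157,159.00.
Subtracting fixed costs: EBIT = R$11,157,159.00 − R$5,700,800 = R$5,456,359.00. Interest = R$3,233,800.00.
DOL = R$11,157,159.00 ÷ R$5,456,359.00 = 2.0448; DFL = R$5,456,359.00 ÷ R$2,222,559.00 = 2.4550.
DCL = DOL × DFL = 2.0448 × 2.4550 = 5.0200.

5.02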